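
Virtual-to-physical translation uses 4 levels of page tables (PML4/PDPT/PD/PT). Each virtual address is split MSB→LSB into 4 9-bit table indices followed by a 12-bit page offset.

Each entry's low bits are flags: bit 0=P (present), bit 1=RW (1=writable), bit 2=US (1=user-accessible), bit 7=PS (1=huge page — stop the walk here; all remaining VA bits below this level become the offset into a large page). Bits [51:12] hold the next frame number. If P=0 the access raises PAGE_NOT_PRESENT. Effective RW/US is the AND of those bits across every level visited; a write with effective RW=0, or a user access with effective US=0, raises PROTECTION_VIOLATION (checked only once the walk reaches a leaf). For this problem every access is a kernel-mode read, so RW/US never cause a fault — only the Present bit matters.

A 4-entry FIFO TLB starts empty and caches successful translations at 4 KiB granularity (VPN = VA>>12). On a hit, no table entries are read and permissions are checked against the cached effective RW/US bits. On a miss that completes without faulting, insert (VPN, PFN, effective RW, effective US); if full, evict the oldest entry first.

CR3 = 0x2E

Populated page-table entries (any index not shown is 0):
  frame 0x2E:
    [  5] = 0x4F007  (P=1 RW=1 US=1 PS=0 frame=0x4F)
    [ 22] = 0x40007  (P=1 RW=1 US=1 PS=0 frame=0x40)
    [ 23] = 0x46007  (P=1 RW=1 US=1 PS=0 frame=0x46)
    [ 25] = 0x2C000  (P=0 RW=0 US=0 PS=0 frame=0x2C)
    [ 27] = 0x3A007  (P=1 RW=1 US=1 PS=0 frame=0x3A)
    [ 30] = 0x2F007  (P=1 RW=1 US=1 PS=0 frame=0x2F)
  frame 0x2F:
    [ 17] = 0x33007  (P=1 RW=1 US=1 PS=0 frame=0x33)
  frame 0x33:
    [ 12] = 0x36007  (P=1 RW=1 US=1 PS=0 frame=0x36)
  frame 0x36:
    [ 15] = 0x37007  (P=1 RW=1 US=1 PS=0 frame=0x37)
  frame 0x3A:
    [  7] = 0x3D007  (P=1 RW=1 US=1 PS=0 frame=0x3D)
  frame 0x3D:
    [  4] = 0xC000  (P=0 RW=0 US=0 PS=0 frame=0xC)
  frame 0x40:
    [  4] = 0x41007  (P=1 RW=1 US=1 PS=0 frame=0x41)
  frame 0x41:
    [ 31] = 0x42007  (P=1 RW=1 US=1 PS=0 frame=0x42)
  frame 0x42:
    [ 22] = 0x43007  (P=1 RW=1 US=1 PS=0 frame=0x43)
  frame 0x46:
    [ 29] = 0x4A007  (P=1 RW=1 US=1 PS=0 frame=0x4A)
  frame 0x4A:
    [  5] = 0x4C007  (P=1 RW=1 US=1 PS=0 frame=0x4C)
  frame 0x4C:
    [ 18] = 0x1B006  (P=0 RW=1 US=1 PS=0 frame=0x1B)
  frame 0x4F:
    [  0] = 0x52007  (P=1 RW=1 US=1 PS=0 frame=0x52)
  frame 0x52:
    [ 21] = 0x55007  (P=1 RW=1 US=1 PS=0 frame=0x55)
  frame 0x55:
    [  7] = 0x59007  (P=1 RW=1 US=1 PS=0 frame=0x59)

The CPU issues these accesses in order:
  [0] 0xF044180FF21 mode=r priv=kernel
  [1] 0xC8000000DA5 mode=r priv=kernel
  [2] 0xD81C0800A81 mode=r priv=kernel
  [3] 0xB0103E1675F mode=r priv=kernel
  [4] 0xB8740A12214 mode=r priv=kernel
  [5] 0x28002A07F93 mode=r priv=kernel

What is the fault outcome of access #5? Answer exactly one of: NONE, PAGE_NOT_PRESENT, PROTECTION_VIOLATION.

Walk each access:
#0 VA=0xF044180FF21 (r,kernel):
  L0: frame=0x2E idx=30 entry=0x2F007 [P=1 RW=1 US=1 PS=0]
  L1: frame=0x2F idx=17 entry=0x33007 [P=1 RW=1 US=1 PS=0]
  L2: frame=0x33 idx=12 entry=0x36007 [P=1 RW=1 US=1 PS=0]
  L3: frame=0x36 idx=15 entry=0x37007 [P=1 RW=1 US=1 PS=0]
  ⇒ phys 0x37F21  [4 reads]
#1 VA=0xC8000000DA5 (r,kernel):
  L0: frame=0x2E idx=25 entry=0x2C000 [P=0 RW=0 US=0 PS=0]
  ✗ PAGE_NOT_PRESENT  [1 reads]
#2 VA=0xD81C0800A81 (r,kernel):
  L0: frame=0x2E idx=27 entry=0x3A007 [P=1 RW=1 US=1 PS=0]
  L1: frame=0x3A idx=7 entry=0x3D007 [P=1 RW=1 US=1 PS=0]
  L2: frame=0x3D idx=4 entry=0xC000 [P=0 RW=0 US=0 PS=0]
  ✗ PAGE_NOT_PRESENT  [3 reads]
#3 VA=0xB0103E1675F (r,kernel):
  L0: frame=0x2E idx=22 entry=0x40007 [P=1 RW=1 US=1 PS=0]
  L1: frame=0x40 idx=4 entry=0x41007 [P=1 RW=1 US=1 PS=0]
  L2: frame=0x41 idx=31 entry=0x42007 [P=1 RW=1 US=1 PS=0]
  L3: frame=0x42 idx=22 entry=0x43007 [P=1 RW=1 US=1 PS=0]
  ⇒ phys 0x4375F  [4 reads]
#4 VA=0xB8740A12214 (r,kernel):
  L0: frame=0x2E idx=23 entry=0x46007 [P=1 RW=1 US=1 PS=0]
  L1: frame=0x46 idx=29 entry=0x4A007 [P=1 RW=1 US=1 PS=0]
  L2: frame=0x4A idx=5 entry=0x4C007 [P=1 RW=1 US=1 PS=0]
  L3: frame=0x4C idx=18 entry=0x1B006 [P=0 RW=1 US=1 PS=0]
  ✗ PAGE_NOT_PRESENT  [4 reads]
#5 VA=0x28002A07F93 (r,kernel):
  L0: frame=0x2E idx=5 entry=0x4F007 [P=1 RW=1 US=1 PS=0]
  L1: frame=0x4F idx=0 entry=0x52007 [P=1 RW=1 US=1 PS=0]
  L2: frame=0x52 idx=21 entry=0x55007 [P=1 RW=1 US=1 PS=0]
  L3: frame=0x55 idx=7 entry=0x59007 [P=1 RW=1 US=1 PS=0]
  ⇒ phys 0x59F93  [4 reads]

Access #5 fault: NONE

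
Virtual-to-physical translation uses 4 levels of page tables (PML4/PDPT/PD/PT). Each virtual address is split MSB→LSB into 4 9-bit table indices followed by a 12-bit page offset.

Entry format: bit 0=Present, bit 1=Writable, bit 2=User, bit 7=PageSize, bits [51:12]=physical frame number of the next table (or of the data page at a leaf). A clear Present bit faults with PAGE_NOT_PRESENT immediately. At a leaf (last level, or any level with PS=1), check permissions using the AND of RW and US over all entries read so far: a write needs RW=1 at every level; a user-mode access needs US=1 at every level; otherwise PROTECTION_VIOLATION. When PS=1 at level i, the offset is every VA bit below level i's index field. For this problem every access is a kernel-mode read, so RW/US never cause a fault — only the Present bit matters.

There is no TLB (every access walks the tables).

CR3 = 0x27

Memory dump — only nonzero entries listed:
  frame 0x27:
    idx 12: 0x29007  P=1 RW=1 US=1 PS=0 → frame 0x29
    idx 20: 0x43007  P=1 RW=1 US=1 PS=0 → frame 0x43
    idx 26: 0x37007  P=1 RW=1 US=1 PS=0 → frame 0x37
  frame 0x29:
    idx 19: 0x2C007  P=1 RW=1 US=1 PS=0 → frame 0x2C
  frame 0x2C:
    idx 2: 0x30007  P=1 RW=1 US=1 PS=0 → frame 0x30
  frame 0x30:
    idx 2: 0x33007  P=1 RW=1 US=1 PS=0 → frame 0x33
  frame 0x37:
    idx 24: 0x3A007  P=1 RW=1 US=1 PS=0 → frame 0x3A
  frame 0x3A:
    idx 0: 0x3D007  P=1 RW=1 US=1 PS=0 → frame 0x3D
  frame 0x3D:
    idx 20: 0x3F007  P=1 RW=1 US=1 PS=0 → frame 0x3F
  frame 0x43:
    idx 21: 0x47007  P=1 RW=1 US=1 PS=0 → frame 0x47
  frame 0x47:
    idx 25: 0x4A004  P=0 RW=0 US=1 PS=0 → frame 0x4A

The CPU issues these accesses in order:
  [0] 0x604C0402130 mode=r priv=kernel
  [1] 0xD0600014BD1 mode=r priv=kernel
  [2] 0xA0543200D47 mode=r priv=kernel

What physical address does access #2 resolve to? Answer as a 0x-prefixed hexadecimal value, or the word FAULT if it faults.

Trace:
#0 VA=0x604C0402130 (r,kernel):
  L0 @0x27[12] → 0x29007  P=1,RW=1,US=1,PS=0
  L1 @0x29[19] → 0x2C007  P=1,RW=1,US=1,PS=0
  L2 @0x2C[2] → 0x30007  P=1,RW=1,US=1,PS=0
  L3 @0x30[2] → 0x33007  P=1,RW=1,US=1,PS=0
  ✓ 0x33130  — 4 lookups
#1 VA=0xD0600014BD1 (r,kernel):
  L0 @0x27[26] → 0x37007  P=1,RW=1,US=1,PS=0
  L1 @0x37[24] → 0x3A007  P=1,RW=1,US=1,PS=0
  L2 @0x3A[0] → 0x3D007  P=1,RW=1,US=1,PS=0
  L3 @0x3D[20] → 0x3F007  P=1,RW=1,US=1,PS=0
  ✓ 0x3FBD1  — 4 lookups
#2 VA=0xA0543200D47 (r,kernel):
  L0 @0x27[20] → 0x43007  P=1,RW=1,US=1,PS=0
  L1 @0x43[21] → 0x47007  P=1,RW=1,US=1,PS=0
  L2 @0x47[25] → 0x4A004  P=0,RW=0,US=1,PS=0
  → PAGE_NOT_PRESENT  (3 entries read)

Access #2 PA: FAULT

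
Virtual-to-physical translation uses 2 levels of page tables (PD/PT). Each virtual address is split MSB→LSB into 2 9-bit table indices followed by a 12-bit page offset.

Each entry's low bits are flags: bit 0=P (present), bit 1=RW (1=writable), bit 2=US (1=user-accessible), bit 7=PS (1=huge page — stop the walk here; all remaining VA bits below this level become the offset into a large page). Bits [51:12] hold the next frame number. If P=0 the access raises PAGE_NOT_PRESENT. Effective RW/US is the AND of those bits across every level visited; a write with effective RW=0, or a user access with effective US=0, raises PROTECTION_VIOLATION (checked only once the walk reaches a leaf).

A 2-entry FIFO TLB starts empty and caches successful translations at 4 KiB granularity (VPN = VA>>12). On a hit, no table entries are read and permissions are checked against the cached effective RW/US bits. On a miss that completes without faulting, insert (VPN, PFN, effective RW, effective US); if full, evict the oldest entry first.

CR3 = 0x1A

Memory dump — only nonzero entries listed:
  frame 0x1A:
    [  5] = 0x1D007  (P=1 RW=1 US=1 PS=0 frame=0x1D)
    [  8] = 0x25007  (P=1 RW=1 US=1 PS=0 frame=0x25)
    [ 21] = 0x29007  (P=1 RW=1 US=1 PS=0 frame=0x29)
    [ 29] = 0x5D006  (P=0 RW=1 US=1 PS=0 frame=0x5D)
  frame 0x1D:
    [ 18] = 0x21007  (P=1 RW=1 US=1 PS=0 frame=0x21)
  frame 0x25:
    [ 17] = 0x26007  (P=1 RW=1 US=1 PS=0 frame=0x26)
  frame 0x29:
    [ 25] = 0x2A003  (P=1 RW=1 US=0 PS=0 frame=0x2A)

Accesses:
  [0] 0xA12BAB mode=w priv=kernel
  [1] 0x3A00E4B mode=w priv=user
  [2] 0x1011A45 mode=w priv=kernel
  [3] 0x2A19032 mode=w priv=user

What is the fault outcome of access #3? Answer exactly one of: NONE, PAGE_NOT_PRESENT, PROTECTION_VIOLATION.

Per-access translation:
#0 VA=0xA12BAB (w,kernel):
  L0: frame=0x1A idx=5 entry=0x1D007 [P=1 RW=1 US=1 PS=0]
  L1: frame=0x1D idx=18 entry=0x21007 [P=1 RW=1 US=1 PS=0]
  → PA=0x21BAB  (2 entries read)
#1 VA=0x3A00E4B (w,user):
  L0: frame=0x1A idx=29 entry=0x5D006 [P=0 RW=1 US=1 PS=0]
  ⇒ fault: PAGE_NOT_PRESENT  — 1 lookups
#2 VA=0x1011A45 (w,kernel):
  L0: frame=0x1A idx=8 entry=0x25007 [P=1 RW=1 US=1 PS=0]
  L1: frame=0x25 idx=17 entry=0x26007 [P=1 RW=1 US=1 PS=0]
  → PA=0x26A45  (2 entries read)
#3 VA=0x2A19032 (w,user):
  L0: frame=0x1A idx=21 entry=0x29007 [P=1 RW=1 US=1 PS=0]
  L1: frame=0x29 idx=25 entry=0x2A003 [P=1 RW=1 US=0 PS=0]
  ⇒ fault: PROTECTION_VIOLATION  — 2 lookups

Access #3 fault: PROTECTION_VIOLATION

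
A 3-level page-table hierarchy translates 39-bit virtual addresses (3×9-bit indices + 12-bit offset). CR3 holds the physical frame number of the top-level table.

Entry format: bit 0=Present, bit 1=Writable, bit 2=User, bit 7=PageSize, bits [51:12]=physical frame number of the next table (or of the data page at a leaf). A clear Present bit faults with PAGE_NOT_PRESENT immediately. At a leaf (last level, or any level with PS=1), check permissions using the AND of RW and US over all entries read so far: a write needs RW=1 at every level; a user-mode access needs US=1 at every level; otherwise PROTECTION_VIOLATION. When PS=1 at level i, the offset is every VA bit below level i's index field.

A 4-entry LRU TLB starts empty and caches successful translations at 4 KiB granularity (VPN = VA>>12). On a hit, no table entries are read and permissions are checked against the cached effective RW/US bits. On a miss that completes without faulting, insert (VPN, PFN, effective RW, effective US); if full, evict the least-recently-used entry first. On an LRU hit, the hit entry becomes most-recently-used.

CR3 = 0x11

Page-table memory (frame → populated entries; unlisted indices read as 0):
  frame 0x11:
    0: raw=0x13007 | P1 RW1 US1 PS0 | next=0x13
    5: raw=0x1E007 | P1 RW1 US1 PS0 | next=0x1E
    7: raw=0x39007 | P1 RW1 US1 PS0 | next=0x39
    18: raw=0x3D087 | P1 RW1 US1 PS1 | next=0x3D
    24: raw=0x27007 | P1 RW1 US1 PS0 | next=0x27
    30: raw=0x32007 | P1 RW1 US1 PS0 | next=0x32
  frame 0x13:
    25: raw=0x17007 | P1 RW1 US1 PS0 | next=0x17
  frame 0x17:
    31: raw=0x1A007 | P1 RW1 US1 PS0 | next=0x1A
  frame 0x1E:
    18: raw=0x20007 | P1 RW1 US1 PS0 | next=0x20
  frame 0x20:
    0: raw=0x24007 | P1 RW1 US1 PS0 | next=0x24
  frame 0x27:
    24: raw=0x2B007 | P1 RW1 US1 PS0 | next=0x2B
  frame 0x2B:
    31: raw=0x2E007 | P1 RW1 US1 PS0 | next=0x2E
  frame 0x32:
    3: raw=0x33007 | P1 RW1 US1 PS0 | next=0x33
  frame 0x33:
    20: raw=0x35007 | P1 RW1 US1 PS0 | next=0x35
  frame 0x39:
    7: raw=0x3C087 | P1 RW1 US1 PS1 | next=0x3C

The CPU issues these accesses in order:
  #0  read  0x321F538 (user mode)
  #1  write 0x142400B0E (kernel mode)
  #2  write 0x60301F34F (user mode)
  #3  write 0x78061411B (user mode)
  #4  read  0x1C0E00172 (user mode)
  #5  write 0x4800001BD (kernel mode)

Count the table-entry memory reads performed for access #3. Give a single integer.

Trace:
#0 VA=0x321F538 (r,user):
  L0 @0x11[0] → 0x13007  P=1,RW=1,US=1,PS=0
  L1 @0x13[25] → 0x17007  P=1,RW=1,US=1,PS=0
  L2 @0x17[31] → 0x1A007  P=1,RW=1,US=1,PS=0
  ✓ 0x1A538  — 3 lookups
#1 VA=0x142400B0E (w,kernel):
  L0 @0x11[5] → 0x1E007  P=1,RW=1,US=1,PS=0
  L1 @0x1E[18] → 0x20007  P=1,RW=1,US=1,PS=0
  L2 @0x20[0] → 0x24007  P=1,RW=1,US=1,PS=0
  ✓ 0x24B0E  — 3 lookups
#2 VA=0x60301F34F (w,user):
  L0 @0x11[24] → 0x27007  P=1,RW=1,US=1,PS=0
  L1 @0x27[24] → 0x2B007  P=1,RW=1,US=1,PS=0
  L2 @0x2B[31] → 0x2E007  P=1,RW=1,US=1,PS=0
  ✓ 0x2E34F  — 3 lookups
#3 VA=0x78061411B (w,user):
  L0 @0x11[30] → 0x32007  P=1,RW=1,US=1,PS=0
  L1 @0x32[3] → 0x33007  P=1,RW=1,US=1,PS=0
  L2 @0x33[20] → 0x35007  P=1,RW=1,US=1,PS=0
  ✓ 0x3511B  — 3 lookups
#4 VA=0x1C0E00172 (r,user):
  L0 @0x11[7] → 0x39007  P=1,RW=1,US=1,PS=0
  L1 @0x39[7] → 0x3C087  P=1,RW=1,US=1,PS=1
  ✓ 0x3C172 (huge @L1)  — 2 lookups
#5 VA=0x4800001BD (w,kernel):
  L0 @0x11[18] → 0x3D087  P=1,RW=1,US=1,PS=1
  ✓ 0x3D1BD (huge @L0)  — 1 lookups

Entries read for #3: 3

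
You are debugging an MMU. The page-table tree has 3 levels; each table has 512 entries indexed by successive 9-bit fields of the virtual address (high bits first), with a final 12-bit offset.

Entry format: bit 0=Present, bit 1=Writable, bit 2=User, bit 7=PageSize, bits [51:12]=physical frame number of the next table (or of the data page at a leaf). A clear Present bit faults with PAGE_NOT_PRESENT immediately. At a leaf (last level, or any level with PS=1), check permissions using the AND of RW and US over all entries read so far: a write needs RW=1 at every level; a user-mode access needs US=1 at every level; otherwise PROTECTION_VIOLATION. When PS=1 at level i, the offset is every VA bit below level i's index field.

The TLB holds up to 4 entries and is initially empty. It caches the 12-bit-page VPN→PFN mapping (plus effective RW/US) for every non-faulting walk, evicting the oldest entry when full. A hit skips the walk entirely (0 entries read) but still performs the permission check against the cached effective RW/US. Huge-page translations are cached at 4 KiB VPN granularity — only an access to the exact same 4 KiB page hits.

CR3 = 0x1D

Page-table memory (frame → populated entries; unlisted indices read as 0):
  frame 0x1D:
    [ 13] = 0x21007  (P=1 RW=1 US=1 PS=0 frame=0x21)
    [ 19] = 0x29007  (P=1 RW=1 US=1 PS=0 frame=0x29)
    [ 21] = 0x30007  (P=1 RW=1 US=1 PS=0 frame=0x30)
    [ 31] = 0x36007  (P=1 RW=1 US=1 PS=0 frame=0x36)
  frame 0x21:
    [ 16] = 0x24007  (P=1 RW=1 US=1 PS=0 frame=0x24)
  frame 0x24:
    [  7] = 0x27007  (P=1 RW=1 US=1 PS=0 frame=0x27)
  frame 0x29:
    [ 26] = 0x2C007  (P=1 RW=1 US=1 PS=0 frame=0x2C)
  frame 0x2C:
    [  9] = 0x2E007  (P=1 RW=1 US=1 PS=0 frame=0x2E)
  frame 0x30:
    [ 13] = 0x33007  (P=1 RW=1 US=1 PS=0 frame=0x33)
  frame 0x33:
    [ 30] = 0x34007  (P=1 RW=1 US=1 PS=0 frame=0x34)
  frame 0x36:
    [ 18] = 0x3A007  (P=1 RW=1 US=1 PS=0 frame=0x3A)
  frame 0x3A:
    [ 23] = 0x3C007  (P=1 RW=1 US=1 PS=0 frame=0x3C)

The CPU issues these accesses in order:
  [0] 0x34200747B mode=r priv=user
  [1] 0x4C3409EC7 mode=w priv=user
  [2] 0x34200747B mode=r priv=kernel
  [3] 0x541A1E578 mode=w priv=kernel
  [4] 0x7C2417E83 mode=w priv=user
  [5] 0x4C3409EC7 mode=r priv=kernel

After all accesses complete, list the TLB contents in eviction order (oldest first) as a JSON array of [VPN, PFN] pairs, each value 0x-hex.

Walk each access:
#0 VA=0x34200747B (r,user):
  L0: frame=0x1D idx=13 entry=0x21007 [P=1 RW=1 US=1 PS=0]
  L1: frame=0x21 idx=16 entry=0x24007 [P=1 RW=1 US=1 PS=0]
  L2: frame=0x24 idx=7 entry=0x27007 [P=1 RW=1 US=1 PS=0]
  ✓ 0x2747B  — 3 lookups
#1 VA=0x4C3409EC7 (w,user):
  L0: frame=0x1D idx=19 entry=0x29007 [P=1 RW=1 US=1 PS=0]
  L1: frame=0x29 idx=26 entry=0x2C007 [P=1 RW=1 US=1 PS=0]
  L2: frame=0x2C idx=9 entry=0x2E007 [P=1 RW=1 US=1 PS=0]
  ✓ 0x2EEC7  — 3 lookups
#2 VA=0x34200747B (r,kernel):
  TLB hit vpn=0x342007 → PA=0x2747B
#3 VA=0x541A1E578 (w,kernel):
  L0: frame=0x1D idx=21 entry=0x30007 [P=1 RW=1 US=1 PS=0]
  L1: frame=0x30 idx=13 entry=0x33007 [P=1 RW=1 US=1 PS=0]
  L2: frame=0x33 idx=30 entry=0x34007 [P=1 RW=1 US=1 PS=0]
  ✓ 0x34578  — 3 lookups
#4 VA=0x7C2417E83 (w,user):
  L0: frame=0x1D idx=31 entry=0x36007 [P=1 RW=1 US=1 PS=0]
  L1: frame=0x36 idx=18 entry=0x3A007 [P=1 RW=1 US=1 PS=0]
  L2: frame=0x3A idx=23 entry=0x3C007 [P=1 RW=1 US=1 PS=0]
  ✓ 0x3CE83  — 3 lookups
#5 VA=0x4C3409EC7 (r,kernel):
  TLB hit vpn=0x4C3409 → PA=0x2EEC7

TLB: [["0x342007", "0x27"], ["0x4C3409", "0x2E"], ["0x541A1E", "0x34"], ["0x7C2417", "0x3C"]]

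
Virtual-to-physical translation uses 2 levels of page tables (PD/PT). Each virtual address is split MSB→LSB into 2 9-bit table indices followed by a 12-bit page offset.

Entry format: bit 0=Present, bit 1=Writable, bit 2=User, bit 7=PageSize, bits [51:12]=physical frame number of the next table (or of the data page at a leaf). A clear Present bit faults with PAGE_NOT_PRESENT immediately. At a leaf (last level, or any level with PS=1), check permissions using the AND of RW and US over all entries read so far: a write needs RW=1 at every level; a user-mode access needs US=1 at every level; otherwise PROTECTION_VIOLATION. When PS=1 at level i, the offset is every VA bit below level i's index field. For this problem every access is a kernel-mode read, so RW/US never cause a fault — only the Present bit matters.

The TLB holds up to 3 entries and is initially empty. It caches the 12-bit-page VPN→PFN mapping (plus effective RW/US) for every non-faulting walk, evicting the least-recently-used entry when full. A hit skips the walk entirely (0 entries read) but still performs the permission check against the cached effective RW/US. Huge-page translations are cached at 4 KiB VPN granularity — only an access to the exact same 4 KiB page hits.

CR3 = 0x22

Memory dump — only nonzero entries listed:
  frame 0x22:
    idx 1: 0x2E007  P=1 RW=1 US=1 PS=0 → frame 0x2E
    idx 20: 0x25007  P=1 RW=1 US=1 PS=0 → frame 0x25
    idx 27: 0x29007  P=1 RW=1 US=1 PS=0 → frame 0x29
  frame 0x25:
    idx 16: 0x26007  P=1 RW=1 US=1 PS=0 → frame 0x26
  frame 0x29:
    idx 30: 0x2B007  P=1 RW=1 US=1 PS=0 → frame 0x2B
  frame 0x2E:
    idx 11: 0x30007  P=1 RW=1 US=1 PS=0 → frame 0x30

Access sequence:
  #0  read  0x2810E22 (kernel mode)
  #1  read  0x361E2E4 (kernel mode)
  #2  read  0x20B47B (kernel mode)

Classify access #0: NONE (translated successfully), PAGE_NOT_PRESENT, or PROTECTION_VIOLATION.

Trace:
#0 VA=0x2810E22 (r,kernel):
  [0] read 0x22 idx=20: raw=0x25007 flags P=1 W=1 U=1 S=0
  [1] read 0x25 idx=16: raw=0x26007 flags P=1 W=1 U=1 S=0
  ✓ 0x26E22  — 2 lookups
#1 VA=0x361E2E4 (r,kernel):
  [0] read 0x22 idx=27: raw=0x29007 flags P=1 W=1 U=1 S=0
  [1] read 0x29 idx=30: raw=0x2B007 flags P=1 W=1 U=1 S=0
  ✓ 0x2B2E4  — 2 lookups
#2 VA=0x20B47B (r,kernel):
  [0] read 0x22 idx=1: raw=0x2E007 flags P=1 W=1 U=1 S=0
  [1] read 0x2E idx=11: raw=0x30007 flags P=1 W=1 U=1 S=0
  ✓ 0x3047B  — 2 lookups

Access #0 fault: NONE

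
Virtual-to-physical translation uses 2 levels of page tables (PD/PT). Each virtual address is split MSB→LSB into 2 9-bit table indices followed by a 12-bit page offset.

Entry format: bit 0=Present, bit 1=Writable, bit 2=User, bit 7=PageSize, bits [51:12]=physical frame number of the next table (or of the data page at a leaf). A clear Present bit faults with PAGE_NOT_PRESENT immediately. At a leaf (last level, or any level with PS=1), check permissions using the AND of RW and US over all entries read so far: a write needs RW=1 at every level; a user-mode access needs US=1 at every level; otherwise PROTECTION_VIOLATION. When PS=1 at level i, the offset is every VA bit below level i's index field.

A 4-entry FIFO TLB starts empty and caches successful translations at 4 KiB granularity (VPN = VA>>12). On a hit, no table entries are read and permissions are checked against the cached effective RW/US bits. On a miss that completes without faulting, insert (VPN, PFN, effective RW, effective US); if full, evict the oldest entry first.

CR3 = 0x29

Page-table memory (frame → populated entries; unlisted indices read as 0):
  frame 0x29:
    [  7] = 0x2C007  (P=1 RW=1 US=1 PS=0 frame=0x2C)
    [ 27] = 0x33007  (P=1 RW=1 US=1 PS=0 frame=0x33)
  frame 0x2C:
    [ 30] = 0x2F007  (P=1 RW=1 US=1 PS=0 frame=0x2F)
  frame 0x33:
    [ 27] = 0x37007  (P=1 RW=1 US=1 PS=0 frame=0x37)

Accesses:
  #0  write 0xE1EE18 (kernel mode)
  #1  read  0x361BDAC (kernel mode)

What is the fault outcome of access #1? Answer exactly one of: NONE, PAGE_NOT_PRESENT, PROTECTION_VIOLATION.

Per-access translation:
#0 VA=0xE1EE18 (w,kernel):
  [0] read 0x29 idx=7: raw=0x2C007 flags P=1 W=1 U=1 S=0
  [1] read 0x2C idx=30: raw=0x2F007 flags P=1 W=1 U=1 S=0
  → PA=0x2FE18  (2 entries read)
#1 VA=0x361BDAC (r,kernel):
  [0] read 0x29 idx=27: raw=0x33007 flags P=1 W=1 U=1 S=0
  [1] read 0x33 idx=27: raw=0x37007 flags P=1 W=1 U=1 S=0
  → PA=0x37DAC  (2 entries read)

Access #1 fault: NONE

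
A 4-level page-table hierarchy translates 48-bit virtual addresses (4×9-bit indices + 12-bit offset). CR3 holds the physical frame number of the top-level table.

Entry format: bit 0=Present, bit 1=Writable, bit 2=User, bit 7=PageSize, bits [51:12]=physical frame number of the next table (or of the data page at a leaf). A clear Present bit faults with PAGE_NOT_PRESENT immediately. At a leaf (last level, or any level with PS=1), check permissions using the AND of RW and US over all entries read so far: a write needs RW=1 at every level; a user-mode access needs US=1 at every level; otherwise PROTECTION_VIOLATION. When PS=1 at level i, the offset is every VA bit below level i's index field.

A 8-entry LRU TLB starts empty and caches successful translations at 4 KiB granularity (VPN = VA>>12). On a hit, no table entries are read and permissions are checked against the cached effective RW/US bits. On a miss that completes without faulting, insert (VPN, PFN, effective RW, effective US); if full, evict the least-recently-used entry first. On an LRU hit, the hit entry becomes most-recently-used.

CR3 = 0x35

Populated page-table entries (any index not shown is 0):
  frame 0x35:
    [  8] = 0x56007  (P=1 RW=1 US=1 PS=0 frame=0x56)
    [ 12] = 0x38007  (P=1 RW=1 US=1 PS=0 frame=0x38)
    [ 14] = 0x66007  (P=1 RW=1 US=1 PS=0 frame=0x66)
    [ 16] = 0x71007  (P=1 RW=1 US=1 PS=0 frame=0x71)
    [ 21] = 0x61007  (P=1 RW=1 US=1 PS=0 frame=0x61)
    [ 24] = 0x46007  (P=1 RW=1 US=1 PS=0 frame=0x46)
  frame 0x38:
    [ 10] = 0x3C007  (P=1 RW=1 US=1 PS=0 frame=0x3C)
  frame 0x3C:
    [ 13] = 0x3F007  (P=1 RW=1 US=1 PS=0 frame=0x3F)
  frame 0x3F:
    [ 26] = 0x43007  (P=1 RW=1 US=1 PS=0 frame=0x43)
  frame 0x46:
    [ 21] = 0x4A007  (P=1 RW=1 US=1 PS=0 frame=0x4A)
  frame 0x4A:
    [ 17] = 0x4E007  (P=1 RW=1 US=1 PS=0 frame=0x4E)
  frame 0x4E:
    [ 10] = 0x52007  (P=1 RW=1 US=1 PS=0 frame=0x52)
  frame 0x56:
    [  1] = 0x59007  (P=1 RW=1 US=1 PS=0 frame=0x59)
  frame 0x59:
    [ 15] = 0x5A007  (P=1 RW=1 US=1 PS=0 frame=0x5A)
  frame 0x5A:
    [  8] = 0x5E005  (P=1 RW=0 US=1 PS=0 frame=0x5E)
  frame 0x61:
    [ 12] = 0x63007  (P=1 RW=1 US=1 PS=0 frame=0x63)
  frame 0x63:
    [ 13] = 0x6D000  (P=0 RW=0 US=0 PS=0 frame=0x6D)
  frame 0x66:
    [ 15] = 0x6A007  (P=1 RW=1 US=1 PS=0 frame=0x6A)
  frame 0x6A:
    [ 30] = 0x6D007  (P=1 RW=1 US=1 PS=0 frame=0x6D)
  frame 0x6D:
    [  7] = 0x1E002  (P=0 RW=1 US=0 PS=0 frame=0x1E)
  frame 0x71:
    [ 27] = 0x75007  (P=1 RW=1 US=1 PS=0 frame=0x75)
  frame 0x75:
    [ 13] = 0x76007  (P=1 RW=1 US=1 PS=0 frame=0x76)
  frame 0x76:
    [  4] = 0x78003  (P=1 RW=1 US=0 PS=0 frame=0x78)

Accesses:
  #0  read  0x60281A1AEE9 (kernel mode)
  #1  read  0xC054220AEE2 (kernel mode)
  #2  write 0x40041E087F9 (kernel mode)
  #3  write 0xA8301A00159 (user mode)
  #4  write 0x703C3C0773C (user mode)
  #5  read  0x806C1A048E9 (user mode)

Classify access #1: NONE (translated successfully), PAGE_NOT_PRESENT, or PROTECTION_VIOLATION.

Per-access translation:
#0 VA=0x60281A1AEE9 (r,kernel):
  L0: frame=0x35 idx=12 entry=0x38007 [P=1 RW=1 US=1 PS=0]
  L1: frame=0x38 idx=10 entry=0x3C007 [P=1 RW=1 US=1 PS=0]
  L2: frame=0x3C idx=13 entry=0x3F007 [P=1 RW=1 US=1 PS=0]
  L3: frame=0x3F idx=26 entry=0x43007 [P=1 RW=1 US=1 PS=0]
  → PA=0x43EE9  (4 entries read)
#1 VA=0xC054220AEE2 (r,kernel):
  L0: frame=0x35 idx=24 entry=0x46007 [P=1 RW=1 US=1 PS=0]
  L1: frame=0x46 idx=21 entry=0x4A007 [P=1 RW=1 US=1 PS=0]
  L2: frame=0x4A idx=17 entry=0x4E007 [P=1 RW=1 US=1 PS=0]
  L3: frame=0x4E idx=10 entry=0x52007 [P=1 RW=1 US=1 PS=0]
  → PA=0x52EE2  (4 entries read)
#2 VA=0x40041E087F9 (w,kernel):
  L0: frame=0x35 idx=8 entry=0x56007 [P=1 RW=1 US=1 PS=0]
  L1: frame=0x56 idx=1 entry=0x59007 [P=1 RW=1 US=1 PS=0]
  L2: frame=0x59 idx=15 entry=0x5A007 [P=1 RW=1 US=1 PS=0]
  L3: frame=0x5A idx=8 entry=0x5E005 [P=1 RW=0 US=1 PS=0]
  ✗ PROTECTION_VIOLATION  [4 reads]
#3 VA=0xA8301A00159 (w,user):
  L0: frame=0x35 idx=21 entry=0x61007 [P=1 RW=1 US=1 PS=0]
  L1: frame=0x61 idx=12 entry=0x63007 [P=1 RW=1 US=1 PS=0]
  L2: frame=0x63 idx=13 entry=0x6D000 [P=0 RW=0 US=0 PS=0]
  ✗ PAGE_NOT_PRESENT  [3 reads]
#4 VA=0x703C3C0773C (w,user):
  L0: frame=0x35 idx=14 entry=0x66007 [P=1 RW=1 US=1 PS=0]
  L1: frame=0x66 idx=15 entry=0x6A007 [P=1 RW=1 US=1 PS=0]
  L2: frame=0x6A idx=30 entry=0x6D007 [P=1 RW=1 US=1 PS=0]
  L3: frame=0x6D idx=7 entry=0x1E002 [P=0 RW=1 US=0 PS=0]
  ✗ PAGE_NOT_PRESENT  [4 reads]
#5 VA=0x806C1A048E9 (r,user):
  L0: frame=0x35 idx=16 entry=0x71007 [P=1 RW=1 US=1 PS=0]
  L1: frame=0x71 idx=27 entry=0x75007 [P=1 RW=1 US=1 PS=0]
  L2: frame=0x75 idx=13 entry=0x76007 [P=1 RW=1 US=1 PS=0]
  L3: frame=0x76 idx=4 entry=0x78003 [P=1 RW=1 US=0 PS=0]
  ✗ PROTECTION_VIOLATION  [4 reads]

Access #1 fault: NONE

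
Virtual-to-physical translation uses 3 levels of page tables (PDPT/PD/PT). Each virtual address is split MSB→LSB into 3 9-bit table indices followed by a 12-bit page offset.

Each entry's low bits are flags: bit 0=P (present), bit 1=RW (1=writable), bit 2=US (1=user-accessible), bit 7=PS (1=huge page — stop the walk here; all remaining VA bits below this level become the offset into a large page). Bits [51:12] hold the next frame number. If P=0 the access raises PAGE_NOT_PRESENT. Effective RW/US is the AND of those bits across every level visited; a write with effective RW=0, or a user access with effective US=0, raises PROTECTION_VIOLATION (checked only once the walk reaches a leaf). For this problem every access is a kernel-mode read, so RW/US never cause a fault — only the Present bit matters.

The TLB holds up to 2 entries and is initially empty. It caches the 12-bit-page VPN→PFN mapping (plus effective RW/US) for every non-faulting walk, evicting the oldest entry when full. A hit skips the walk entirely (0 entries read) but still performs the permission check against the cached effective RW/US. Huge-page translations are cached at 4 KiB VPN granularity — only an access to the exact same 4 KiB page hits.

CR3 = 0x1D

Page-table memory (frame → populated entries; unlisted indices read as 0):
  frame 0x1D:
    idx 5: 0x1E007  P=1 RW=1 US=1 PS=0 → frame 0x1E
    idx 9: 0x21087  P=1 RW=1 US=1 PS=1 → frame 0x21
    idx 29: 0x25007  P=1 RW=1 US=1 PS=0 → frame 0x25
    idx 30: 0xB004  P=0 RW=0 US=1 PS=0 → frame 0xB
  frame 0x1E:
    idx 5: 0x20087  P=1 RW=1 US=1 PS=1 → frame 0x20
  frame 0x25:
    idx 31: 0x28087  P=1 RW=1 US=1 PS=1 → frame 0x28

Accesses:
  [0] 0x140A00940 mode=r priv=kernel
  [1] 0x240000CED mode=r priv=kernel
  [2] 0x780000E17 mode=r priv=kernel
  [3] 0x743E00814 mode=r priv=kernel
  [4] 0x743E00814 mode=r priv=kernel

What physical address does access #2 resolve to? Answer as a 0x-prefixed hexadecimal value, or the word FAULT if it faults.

Trace:
#0 VA=0x140A00940 (r,kernel):
  lvl0: tbl 0x1D, slot 5 ⇒ 0x1E007 (P1/RW1/US1/PS0)
  lvl1: tbl 0x1E, slot 5 ⇒ 0x20087 (P1/RW1/US1/PS1)
  ✓ 0x20940 (huge @L1)  — 2 lookups
#1 VA=0x240000CED (r,kernel):
  lvl0: tbl 0x1D, slot 9 ⇒ 0x21087 (P1/RW1/US1/PS1)
  ✓ 0x21CED (huge @L0)  — 1 lookups
#2 VA=0x780000E17 (r,kernel):
  lvl0: tbl 0x1D, slot 30 ⇒ 0xB004 (P0/RW0/US1/PS0)
  ✗ PAGE_NOT_PRESENT  [1 reads]
#3 VA=0x743E00814 (r,kernel):
  lvl0: tbl 0x1D, slot 29 ⇒ 0x25007 (P1/RW1/US1/PS0)
  lvl1: tbl 0x25, slot 31 ⇒ 0x28087 (P1/RW1/US1/PS1)
  ✓ 0x28814 (huge @L1)  — 2 lookups
#4 VA=0x743E00814 (r,kernel):
  TLB hit vpn=0x743E00 → PA=0x28814

Access #2 PA: FAULT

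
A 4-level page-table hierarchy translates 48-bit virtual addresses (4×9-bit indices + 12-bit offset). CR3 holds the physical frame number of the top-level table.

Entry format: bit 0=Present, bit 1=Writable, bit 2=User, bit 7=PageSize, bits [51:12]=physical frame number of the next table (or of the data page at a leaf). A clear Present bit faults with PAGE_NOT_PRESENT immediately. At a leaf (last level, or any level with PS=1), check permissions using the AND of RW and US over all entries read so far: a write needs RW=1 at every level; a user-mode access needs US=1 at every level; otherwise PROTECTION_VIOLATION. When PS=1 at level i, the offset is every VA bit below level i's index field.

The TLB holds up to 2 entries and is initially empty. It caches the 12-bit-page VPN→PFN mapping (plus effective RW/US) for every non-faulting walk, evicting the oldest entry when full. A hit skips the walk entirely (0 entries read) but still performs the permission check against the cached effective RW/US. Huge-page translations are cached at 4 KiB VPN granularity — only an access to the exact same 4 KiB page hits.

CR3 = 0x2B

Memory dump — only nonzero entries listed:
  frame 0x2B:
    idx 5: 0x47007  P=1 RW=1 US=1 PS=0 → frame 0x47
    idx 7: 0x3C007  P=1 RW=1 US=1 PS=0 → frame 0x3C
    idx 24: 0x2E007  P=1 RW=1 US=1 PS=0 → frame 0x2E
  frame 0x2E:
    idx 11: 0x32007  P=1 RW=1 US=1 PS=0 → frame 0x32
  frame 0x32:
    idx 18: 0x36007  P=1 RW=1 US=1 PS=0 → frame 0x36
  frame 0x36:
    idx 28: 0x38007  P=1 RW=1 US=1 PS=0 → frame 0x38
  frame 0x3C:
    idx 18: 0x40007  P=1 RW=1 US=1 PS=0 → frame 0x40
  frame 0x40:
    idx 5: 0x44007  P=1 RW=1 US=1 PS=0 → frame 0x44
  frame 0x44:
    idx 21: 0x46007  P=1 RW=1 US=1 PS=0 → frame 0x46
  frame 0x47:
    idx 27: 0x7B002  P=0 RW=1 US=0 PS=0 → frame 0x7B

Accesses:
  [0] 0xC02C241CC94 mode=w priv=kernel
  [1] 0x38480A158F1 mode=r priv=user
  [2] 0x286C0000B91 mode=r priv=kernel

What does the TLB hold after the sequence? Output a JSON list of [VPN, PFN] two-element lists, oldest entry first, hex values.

Trace:
#0 VA=0xC02C241CC94 (w,kernel):
  L0 @0x2B[24] → 0x2E007  P=1,RW=1,US=1,PS=0
  L1 @0x2E[11] → 0x32007  P=1,RW=1,US=1,PS=0
  L2 @0x32[18] → 0x36007  P=1,RW=1,US=1,PS=0
  L3 @0x36[28] → 0x38007  P=1,RW=1,US=1,PS=0
  → PA=0x38C94  (4 entries read)
#1 VA=0x38480A158F1 (r,user):
  L0 @0x2B[7] → 0x3C007  P=1,RW=1,US=1,PS=0
  L1 @0x3C[18] → 0x40007  P=1,RW=1,US=1,PS=0
  L2 @0x40[5] → 0x44007  P=1,RW=1,US=1,PS=0
  L3 @0x44[21] → 0x46007  P=1,RW=1,US=1,PS=0
  → PA=0x468F1  (4 entries read)
#2 VA=0x286C0000B91 (r,kernel):
  L0 @0x2B[5] → 0x47007  P=1,RW=1,US=1,PS=0
  L1 @0x47[27] → 0x7B002  P=0,RW=1,US=0,PS=0
  → PAGE_NOT_PRESENT  (2 entries read)

TLB: [["0xC02C241C", "0x38"], ["0x38480A15", "0x46"]]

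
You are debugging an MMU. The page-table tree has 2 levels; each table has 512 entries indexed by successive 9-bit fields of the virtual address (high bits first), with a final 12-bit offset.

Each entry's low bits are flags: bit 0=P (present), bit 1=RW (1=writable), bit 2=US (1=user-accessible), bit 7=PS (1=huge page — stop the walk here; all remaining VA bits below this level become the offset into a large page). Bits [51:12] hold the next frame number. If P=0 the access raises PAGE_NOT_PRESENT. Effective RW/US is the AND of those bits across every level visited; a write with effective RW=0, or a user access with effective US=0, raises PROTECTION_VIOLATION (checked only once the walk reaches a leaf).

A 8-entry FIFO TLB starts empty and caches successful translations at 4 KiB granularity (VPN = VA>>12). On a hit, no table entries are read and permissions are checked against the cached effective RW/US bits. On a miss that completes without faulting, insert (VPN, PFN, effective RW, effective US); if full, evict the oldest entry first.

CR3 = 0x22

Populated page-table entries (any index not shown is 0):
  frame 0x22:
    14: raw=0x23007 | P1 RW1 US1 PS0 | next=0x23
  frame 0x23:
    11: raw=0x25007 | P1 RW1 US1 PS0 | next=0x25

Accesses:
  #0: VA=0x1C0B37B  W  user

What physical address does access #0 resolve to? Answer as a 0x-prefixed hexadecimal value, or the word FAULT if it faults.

Per-access translation:
#0 VA=0x1C0B37B (w,user):
  L0: frame=0x22 idx=14 entry=0x23007 [P=1 RW=1 US=1 PS=0]
  L1: frame=0x23 idx=11 entry=0x25007 [P=1 RW=1 US=1 PS=0]
  ⇒ phys 0x2537B  [2 reads]

Access #0 PA: 0x2537B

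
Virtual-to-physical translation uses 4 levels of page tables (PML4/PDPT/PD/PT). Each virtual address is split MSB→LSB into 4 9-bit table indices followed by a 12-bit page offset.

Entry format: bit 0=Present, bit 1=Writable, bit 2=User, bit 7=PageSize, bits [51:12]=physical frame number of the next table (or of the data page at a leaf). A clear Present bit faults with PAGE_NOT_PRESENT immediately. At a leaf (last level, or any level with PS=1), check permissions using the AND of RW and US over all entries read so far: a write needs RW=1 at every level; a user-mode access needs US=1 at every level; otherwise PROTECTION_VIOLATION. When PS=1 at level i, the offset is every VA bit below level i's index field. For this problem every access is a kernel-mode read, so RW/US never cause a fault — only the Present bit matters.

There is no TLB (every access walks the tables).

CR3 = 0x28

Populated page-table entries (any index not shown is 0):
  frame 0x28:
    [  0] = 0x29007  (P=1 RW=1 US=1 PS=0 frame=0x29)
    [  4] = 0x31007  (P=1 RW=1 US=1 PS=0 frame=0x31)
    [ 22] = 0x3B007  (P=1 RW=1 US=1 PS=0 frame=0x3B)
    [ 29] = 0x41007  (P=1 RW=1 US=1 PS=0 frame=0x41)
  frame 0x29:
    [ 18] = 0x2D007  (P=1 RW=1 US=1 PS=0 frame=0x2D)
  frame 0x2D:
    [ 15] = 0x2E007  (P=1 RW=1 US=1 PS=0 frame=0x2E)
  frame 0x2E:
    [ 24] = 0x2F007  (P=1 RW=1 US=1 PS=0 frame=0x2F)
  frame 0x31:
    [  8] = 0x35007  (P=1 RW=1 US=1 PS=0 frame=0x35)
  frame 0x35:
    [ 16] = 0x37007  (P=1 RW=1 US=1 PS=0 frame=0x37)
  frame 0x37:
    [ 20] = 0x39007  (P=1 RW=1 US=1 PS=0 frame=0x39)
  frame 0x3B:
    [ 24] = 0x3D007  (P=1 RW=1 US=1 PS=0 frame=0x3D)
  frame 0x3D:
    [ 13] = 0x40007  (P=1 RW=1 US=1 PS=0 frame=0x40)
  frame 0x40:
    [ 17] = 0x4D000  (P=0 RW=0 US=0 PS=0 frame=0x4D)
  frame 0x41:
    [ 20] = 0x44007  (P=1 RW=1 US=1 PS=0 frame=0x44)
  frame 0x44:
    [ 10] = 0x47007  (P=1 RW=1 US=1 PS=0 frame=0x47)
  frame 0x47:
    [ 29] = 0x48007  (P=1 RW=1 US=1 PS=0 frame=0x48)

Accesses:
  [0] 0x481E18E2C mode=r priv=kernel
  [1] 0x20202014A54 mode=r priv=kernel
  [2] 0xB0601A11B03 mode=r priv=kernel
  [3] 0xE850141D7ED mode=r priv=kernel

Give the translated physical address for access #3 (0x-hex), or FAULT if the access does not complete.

Walk each access:
#0 VA=0x481E18E2C (r,kernel):
  lvl0: tbl 0x28, slot 0 ⇒ 0x29007 (P1/RW1/US1/PS0)
  lvl1: tbl 0x29, slot 18 ⇒ 0x2D007 (P1/RW1/US1/PS0)
  lvl2: tbl 0x2D, slot 15 ⇒ 0x2E007 (P1/RW1/US1/PS0)
  lvl3: tbl 0x2E, slot 24 ⇒ 0x2F007 (P1/RW1/US1/PS0)
  ⇒ phys 0x2FE2C  [4 reads]
#1 VA=0x20202014A54 (r,kernel):
  lvl0: tbl 0x28, slot 4 ⇒ 0x31007 (P1/RW1/US1/PS0)
  lvl1: tbl 0x31, slot 8 ⇒ 0x35007 (P1/RW1/US1/PS0)
  lvl2: tbl 0x35, slot 16 ⇒ 0x37007 (P1/RW1/US1/PS0)
  lvl3: tbl 0x37, slot 20 ⇒ 0x39007 (P1/RW1/US1/PS0)
  ⇒ phys 0x39A54  [4 reads]
#2 VA=0xB0601A11B03 (r,kernel):
  lvl0: tbl 0x28, slot 22 ⇒ 0x3B007 (P1/RW1/US1/PS0)
  lvl1: tbl 0x3B, slot 24 ⇒ 0x3D007 (P1/RW1/US1/PS0)
  lvl2: tbl 0x3D, slot 13 ⇒ 0x40007 (P1/RW1/US1/PS0)
  lvl3: tbl 0x40, slot 17 ⇒ 0x4D000 (P0/RW0/US0/PS0)
  ✗ PAGE_NOT_PRESENT  [4 reads]
#3 VA=0xE850141D7ED (r,kernel):
  lvl0: tbl 0x28, slot 29 ⇒ 0x41007 (P1/RW1/US1/PS0)
  lvl1: tbl 0x41, slot 20 ⇒ 0x44007 (P1/RW1/US1/PS0)
  lvl2: tbl 0x44, slot 10 ⇒ 0x47007 (P1/RW1/US1/PS0)
  lvl3: tbl 0x47, slot 29 ⇒ 0x48007 (P1/RW1/US1/PS0)
  ⇒ phys 0x487ED  [4 reads]

Access #3 PA: 0x487ED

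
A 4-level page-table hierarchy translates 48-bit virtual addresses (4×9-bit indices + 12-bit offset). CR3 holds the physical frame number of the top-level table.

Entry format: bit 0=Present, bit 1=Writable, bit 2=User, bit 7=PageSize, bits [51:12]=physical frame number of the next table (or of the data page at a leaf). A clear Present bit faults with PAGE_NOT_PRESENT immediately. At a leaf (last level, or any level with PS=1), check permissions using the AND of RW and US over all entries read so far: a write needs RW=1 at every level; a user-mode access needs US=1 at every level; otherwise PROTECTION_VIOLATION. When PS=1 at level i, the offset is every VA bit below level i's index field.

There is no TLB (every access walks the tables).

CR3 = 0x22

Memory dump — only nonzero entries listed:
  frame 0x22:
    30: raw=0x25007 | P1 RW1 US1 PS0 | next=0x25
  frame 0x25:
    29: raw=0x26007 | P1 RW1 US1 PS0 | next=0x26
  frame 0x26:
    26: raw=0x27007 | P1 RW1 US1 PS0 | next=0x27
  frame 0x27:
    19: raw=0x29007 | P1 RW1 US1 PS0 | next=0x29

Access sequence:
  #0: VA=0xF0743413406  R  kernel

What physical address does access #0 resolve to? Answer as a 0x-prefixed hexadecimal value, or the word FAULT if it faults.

Per-access translation:
#0 VA=0xF0743413406 (r,kernel):
  L0 @0x22[30] → 0x25007  P=1,RW=1,US=1,PS=0
  L1 @0x25[29] → 0x26007  P=1,RW=1,US=1,PS=0
  L2 @0x26[26] → 0x27007  P=1,RW=1,US=1,PS=0
  L3 @0x27[19] → 0x29007  P=1,RW=1,US=1,PS=0
  → PA=0x29406  (4 entries read)

Access #0 PA: 0x29406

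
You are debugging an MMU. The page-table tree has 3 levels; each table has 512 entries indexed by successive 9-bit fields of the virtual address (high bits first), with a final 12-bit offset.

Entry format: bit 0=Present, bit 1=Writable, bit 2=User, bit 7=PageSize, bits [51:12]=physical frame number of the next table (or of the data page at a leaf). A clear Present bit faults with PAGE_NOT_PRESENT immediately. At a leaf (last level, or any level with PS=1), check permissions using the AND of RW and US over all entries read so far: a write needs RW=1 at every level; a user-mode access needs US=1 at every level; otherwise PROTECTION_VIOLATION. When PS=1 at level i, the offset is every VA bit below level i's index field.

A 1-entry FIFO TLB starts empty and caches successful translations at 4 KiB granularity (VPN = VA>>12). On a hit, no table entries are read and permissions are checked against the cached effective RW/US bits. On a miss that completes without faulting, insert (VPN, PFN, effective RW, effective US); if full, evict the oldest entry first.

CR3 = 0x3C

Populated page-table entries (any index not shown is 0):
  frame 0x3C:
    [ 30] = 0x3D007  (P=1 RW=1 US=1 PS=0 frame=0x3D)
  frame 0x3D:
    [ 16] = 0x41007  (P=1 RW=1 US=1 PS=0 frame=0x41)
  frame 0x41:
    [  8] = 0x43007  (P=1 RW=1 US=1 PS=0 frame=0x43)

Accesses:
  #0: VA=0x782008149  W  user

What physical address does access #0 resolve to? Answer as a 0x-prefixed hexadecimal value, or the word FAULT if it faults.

Per-access translation:
#0 VA=0x782008149 (w,user):
  L0 @0x3C[30] → 0x3D007  P=1,RW=1,US=1,PS=0
  L1 @0x3D[16] → 0x41007  P=1,RW=1,US=1,PS=0
  L2 @0x41[8] → 0x43007  P=1,RW=1,US=1,PS=0
  → PA=0x43149  (3 entries read)

Access #0 PA: 0x43149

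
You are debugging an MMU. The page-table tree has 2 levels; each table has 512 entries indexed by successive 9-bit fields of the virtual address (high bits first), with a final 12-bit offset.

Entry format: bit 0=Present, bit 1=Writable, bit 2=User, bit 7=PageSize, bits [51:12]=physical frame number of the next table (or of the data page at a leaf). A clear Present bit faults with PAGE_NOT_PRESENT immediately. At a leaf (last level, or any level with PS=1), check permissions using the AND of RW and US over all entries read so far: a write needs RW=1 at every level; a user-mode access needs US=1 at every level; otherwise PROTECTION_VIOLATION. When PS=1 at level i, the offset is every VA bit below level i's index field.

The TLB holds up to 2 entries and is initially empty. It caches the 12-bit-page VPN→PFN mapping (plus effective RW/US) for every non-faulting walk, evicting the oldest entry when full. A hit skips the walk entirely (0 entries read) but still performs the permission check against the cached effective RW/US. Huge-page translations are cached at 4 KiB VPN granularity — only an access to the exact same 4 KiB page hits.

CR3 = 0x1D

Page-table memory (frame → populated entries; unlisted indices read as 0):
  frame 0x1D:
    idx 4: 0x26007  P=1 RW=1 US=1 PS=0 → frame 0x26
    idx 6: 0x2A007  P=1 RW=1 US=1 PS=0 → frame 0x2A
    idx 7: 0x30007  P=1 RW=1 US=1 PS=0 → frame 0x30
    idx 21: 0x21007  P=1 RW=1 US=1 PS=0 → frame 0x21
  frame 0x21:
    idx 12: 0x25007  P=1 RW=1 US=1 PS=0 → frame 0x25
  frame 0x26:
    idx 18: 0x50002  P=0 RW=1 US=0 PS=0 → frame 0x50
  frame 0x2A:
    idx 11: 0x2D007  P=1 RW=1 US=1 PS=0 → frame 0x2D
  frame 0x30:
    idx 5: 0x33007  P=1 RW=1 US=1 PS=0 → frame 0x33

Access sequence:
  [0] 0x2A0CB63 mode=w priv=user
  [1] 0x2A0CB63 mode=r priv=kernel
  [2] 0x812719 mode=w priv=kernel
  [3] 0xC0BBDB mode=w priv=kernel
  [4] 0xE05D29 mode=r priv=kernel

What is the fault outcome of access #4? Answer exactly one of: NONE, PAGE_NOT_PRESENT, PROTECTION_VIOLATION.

Walk each access:
#0 VA=0x2A0CB63 (w,user):
  lvl0: tbl 0x1D, slot 21 ⇒ 0x21007 (P1/RW1/US1/PS0)
  lvl1: tbl 0x21, slot 12 ⇒ 0x25007 (P1/RW1/US1/PS0)
  ⇒ phys 0x25B63  [2 reads]
#1 VA=0x2A0CB63 (r,kernel):
  TLB hit vpn=0x2A0C → PA=0x25B63
#2 VA=0x812719 (w,kernel):
  lvl0: tbl 0x1D, slot 4 ⇒ 0x26007 (P1/RW1/US1/PS0)
  lvl1: tbl 0x26, slot 18 ⇒ 0x50002 (P0/RW1/US0/PS0)
  ⇒ fault: PAGE_NOT_PRESENT  — 2 lookups
#3 VA=0xC0BBDB (w,kernel):
  lvl0: tbl 0x1D, slot 6 ⇒ 0x2A007 (P1/RW1/US1/PS0)
  lvl1: tbl 0x2A, slot 11 ⇒ 0x2D007 (P1/RW1/US1/PS0)
  ⇒ phys 0x2DBDB  [2 reads]
#4 VA=0xE05D29 (r,kernel):
  lvl0: tbl 0x1D, slot 7 ⇒ 0x30007 (P1/RW1/US1/PS0)
  lvl1: tbl 0x30, slot 5 ⇒ 0x33007 (P1/RW1/US1/PS0)
  ⇒ phys 0x33D29  [2 reads]

Access #4 fault: NONE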